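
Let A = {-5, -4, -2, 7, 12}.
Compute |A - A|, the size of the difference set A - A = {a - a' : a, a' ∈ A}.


A - A = {a - a' : a, a' ∈ A}; |A| = 5.
Bounds: 2|A|-1 ≤ |A - A| ≤ |A|² - |A| + 1, i.e. 9 ≤ |A - A| ≤ 21.
Note: 0 ∈ A - A always (from a - a). The set is symmetric: if d ∈ A - A then -d ∈ A - A.
Enumerate nonzero differences d = a - a' with a > a' (then include -d):
Positive differences: {1, 2, 3, 5, 9, 11, 12, 14, 16, 17}
Full difference set: {0} ∪ (positive diffs) ∪ (negative diffs).
|A - A| = 1 + 2·10 = 21 (matches direct enumeration: 21).

|A - A| = 21


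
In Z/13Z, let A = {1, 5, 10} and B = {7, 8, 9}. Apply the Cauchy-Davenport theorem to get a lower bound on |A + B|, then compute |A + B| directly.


Cauchy-Davenport: |A + B| ≥ min(p, |A| + |B| - 1) for A, B nonempty in Z/pZ.
|A| = 3, |B| = 3, p = 13.
CD lower bound = min(13, 3 + 3 - 1) = min(13, 5) = 5.
Compute A + B mod 13 directly:
a = 1: 1+7=8, 1+8=9, 1+9=10
a = 5: 5+7=12, 5+8=0, 5+9=1
a = 10: 10+7=4, 10+8=5, 10+9=6
A + B = {0, 1, 4, 5, 6, 8, 9, 10, 12}, so |A + B| = 9.
Verify: 9 ≥ 5? Yes ✓.

CD lower bound = 5, actual |A + B| = 9.


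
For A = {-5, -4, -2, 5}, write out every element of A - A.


A - A = {a - a' : a, a' ∈ A}.
Compute a - a' for each ordered pair (a, a'):
a = -5: -5--5=0, -5--4=-1, -5--2=-3, -5-5=-10
a = -4: -4--5=1, -4--4=0, -4--2=-2, -4-5=-9
a = -2: -2--5=3, -2--4=2, -2--2=0, -2-5=-7
a = 5: 5--5=10, 5--4=9, 5--2=7, 5-5=0
Collecting distinct values (and noting 0 appears from a-a):
A - A = {-10, -9, -7, -3, -2, -1, 0, 1, 2, 3, 7, 9, 10}
|A - A| = 13

A - A = {-10, -9, -7, -3, -2, -1, 0, 1, 2, 3, 7, 9, 10}


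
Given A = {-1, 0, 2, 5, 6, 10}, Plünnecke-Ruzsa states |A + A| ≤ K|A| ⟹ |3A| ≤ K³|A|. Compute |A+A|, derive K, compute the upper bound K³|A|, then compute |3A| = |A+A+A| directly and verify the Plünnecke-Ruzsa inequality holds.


|A| = 6.
Step 1: Compute A + A by enumerating all 36 pairs.
A + A = {-2, -1, 0, 1, 2, 4, 5, 6, 7, 8, 9, 10, 11, 12, 15, 16, 20}, so |A + A| = 17.
Step 2: Doubling constant K = |A + A|/|A| = 17/6 = 17/6 ≈ 2.8333.
Step 3: Plünnecke-Ruzsa gives |3A| ≤ K³·|A| = (2.8333)³ · 6 ≈ 136.4722.
Step 4: Compute 3A = A + A + A directly by enumerating all triples (a,b,c) ∈ A³; |3A| = 29.
Step 5: Check 29 ≤ 136.4722? Yes ✓.

K = 17/6, Plünnecke-Ruzsa bound K³|A| ≈ 136.4722, |3A| = 29, inequality holds.


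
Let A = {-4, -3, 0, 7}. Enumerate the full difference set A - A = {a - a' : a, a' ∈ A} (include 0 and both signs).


A - A = {a - a' : a, a' ∈ A}.
Compute a - a' for each ordered pair (a, a'):
a = -4: -4--4=0, -4--3=-1, -4-0=-4, -4-7=-11
a = -3: -3--4=1, -3--3=0, -3-0=-3, -3-7=-10
a = 0: 0--4=4, 0--3=3, 0-0=0, 0-7=-7
a = 7: 7--4=11, 7--3=10, 7-0=7, 7-7=0
Collecting distinct values (and noting 0 appears from a-a):
A - A = {-11, -10, -7, -4, -3, -1, 0, 1, 3, 4, 7, 10, 11}
|A - A| = 13

A - A = {-11, -10, -7, -4, -3, -1, 0, 1, 3, 4, 7, 10, 11}


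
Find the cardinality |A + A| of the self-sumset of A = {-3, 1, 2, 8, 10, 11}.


A + A = {a + a' : a, a' ∈ A}; |A| = 6.
General bounds: 2|A| - 1 ≤ |A + A| ≤ |A|(|A|+1)/2, i.e. 11 ≤ |A + A| ≤ 21.
Lower bound 2|A|-1 is attained iff A is an arithmetic progression.
Enumerate sums a + a' for a ≤ a' (symmetric, so this suffices):
a = -3: -3+-3=-6, -3+1=-2, -3+2=-1, -3+8=5, -3+10=7, -3+11=8
a = 1: 1+1=2, 1+2=3, 1+8=9, 1+10=11, 1+11=12
a = 2: 2+2=4, 2+8=10, 2+10=12, 2+11=13
a = 8: 8+8=16, 8+10=18, 8+11=19
a = 10: 10+10=20, 10+11=21
a = 11: 11+11=22
Distinct sums: {-6, -2, -1, 2, 3, 4, 5, 7, 8, 9, 10, 11, 12, 13, 16, 18, 19, 20, 21, 22}
|A + A| = 20

|A + A| = 20


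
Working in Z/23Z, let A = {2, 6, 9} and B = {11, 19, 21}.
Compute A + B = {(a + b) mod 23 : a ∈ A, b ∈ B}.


Work in Z/23Z: reduce every sum a + b modulo 23.
Enumerate all 9 pairs:
a = 2: 2+11=13, 2+19=21, 2+21=0
a = 6: 6+11=17, 6+19=2, 6+21=4
a = 9: 9+11=20, 9+19=5, 9+21=7
Distinct residues collected: {0, 2, 4, 5, 7, 13, 17, 20, 21}
|A + B| = 9 (out of 23 total residues).

A + B = {0, 2, 4, 5, 7, 13, 17, 20, 21}


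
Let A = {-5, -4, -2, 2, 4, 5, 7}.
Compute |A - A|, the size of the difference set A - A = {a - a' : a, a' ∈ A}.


A - A = {a - a' : a, a' ∈ A}; |A| = 7.
Bounds: 2|A|-1 ≤ |A - A| ≤ |A|² - |A| + 1, i.e. 13 ≤ |A - A| ≤ 43.
Note: 0 ∈ A - A always (from a - a). The set is symmetric: if d ∈ A - A then -d ∈ A - A.
Enumerate nonzero differences d = a - a' with a > a' (then include -d):
Positive differences: {1, 2, 3, 4, 5, 6, 7, 8, 9, 10, 11, 12}
Full difference set: {0} ∪ (positive diffs) ∪ (negative diffs).
|A - A| = 1 + 2·12 = 25 (matches direct enumeration: 25).

|A - A| = 25


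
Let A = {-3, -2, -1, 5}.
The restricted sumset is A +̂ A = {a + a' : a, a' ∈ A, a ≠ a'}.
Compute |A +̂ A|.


Restricted sumset: A +̂ A = {a + a' : a ∈ A, a' ∈ A, a ≠ a'}.
Equivalently, take A + A and drop any sum 2a that is achievable ONLY as a + a for a ∈ A (i.e. sums representable only with equal summands).
Enumerate pairs (a, a') with a < a' (symmetric, so each unordered pair gives one sum; this covers all a ≠ a'):
  -3 + -2 = -5
  -3 + -1 = -4
  -3 + 5 = 2
  -2 + -1 = -3
  -2 + 5 = 3
  -1 + 5 = 4
Collected distinct sums: {-5, -4, -3, 2, 3, 4}
|A +̂ A| = 6
(Reference bound: |A +̂ A| ≥ 2|A| - 3 for |A| ≥ 2, with |A| = 4 giving ≥ 5.)

|A +̂ A| = 6


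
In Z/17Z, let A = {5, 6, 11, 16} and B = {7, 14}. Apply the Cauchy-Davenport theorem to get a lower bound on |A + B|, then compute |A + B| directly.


Cauchy-Davenport: |A + B| ≥ min(p, |A| + |B| - 1) for A, B nonempty in Z/pZ.
|A| = 4, |B| = 2, p = 17.
CD lower bound = min(17, 4 + 2 - 1) = min(17, 5) = 5.
Compute A + B mod 17 directly:
a = 5: 5+7=12, 5+14=2
a = 6: 6+7=13, 6+14=3
a = 11: 11+7=1, 11+14=8
a = 16: 16+7=6, 16+14=13
A + B = {1, 2, 3, 6, 8, 12, 13}, so |A + B| = 7.
Verify: 7 ≥ 5? Yes ✓.

CD lower bound = 5, actual |A + B| = 7.


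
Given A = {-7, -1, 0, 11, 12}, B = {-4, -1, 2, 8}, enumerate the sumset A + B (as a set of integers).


A + B = {a + b : a ∈ A, b ∈ B}.
Enumerate all |A|·|B| = 5·4 = 20 pairs (a, b) and collect distinct sums.
a = -7: -7+-4=-11, -7+-1=-8, -7+2=-5, -7+8=1
a = -1: -1+-4=-5, -1+-1=-2, -1+2=1, -1+8=7
a = 0: 0+-4=-4, 0+-1=-1, 0+2=2, 0+8=8
a = 11: 11+-4=7, 11+-1=10, 11+2=13, 11+8=19
a = 12: 12+-4=8, 12+-1=11, 12+2=14, 12+8=20
Collecting distinct sums: A + B = {-11, -8, -5, -4, -2, -1, 1, 2, 7, 8, 10, 11, 13, 14, 19, 20}
|A + B| = 16

A + B = {-11, -8, -5, -4, -2, -1, 1, 2, 7, 8, 10, 11, 13, 14, 19, 20}


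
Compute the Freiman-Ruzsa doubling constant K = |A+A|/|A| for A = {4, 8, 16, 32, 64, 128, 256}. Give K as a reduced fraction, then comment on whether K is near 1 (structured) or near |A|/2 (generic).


|A| = 7.
Compute A + A by enumerating all 49 pairs.
A + A = {8, 12, 16, 20, 24, 32, 36, 40, 48, 64, 68, 72, 80, 96, 128, 132, 136, 144, 160, 192, 256, 260, 264, 272, 288, 320, 384, 512}, so |A + A| = 28.
K = |A + A| / |A| = 28/7 = 4/1 ≈ 4.0000.
Reference: AP of size 7 gives K = 13/7 ≈ 1.8571; a fully generic set of size 7 gives K ≈ 4.0000.

|A| = 7, |A + A| = 28, K = 28/7 = 4/1.


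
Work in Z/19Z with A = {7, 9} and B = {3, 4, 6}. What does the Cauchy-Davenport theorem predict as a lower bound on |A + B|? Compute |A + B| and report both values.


Cauchy-Davenport: |A + B| ≥ min(p, |A| + |B| - 1) for A, B nonempty in Z/pZ.
|A| = 2, |B| = 3, p = 19.
CD lower bound = min(19, 2 + 3 - 1) = min(19, 4) = 4.
Compute A + B mod 19 directly:
a = 7: 7+3=10, 7+4=11, 7+6=13
a = 9: 9+3=12, 9+4=13, 9+6=15
A + B = {10, 11, 12, 13, 15}, so |A + B| = 5.
Verify: 5 ≥ 4? Yes ✓.

CD lower bound = 4, actual |A + B| = 5.


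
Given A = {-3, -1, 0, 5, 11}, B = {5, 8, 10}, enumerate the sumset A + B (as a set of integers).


A + B = {a + b : a ∈ A, b ∈ B}.
Enumerate all |A|·|B| = 5·3 = 15 pairs (a, b) and collect distinct sums.
a = -3: -3+5=2, -3+8=5, -3+10=7
a = -1: -1+5=4, -1+8=7, -1+10=9
a = 0: 0+5=5, 0+8=8, 0+10=10
a = 5: 5+5=10, 5+8=13, 5+10=15
a = 11: 11+5=16, 11+8=19, 11+10=21
Collecting distinct sums: A + B = {2, 4, 5, 7, 8, 9, 10, 13, 15, 16, 19, 21}
|A + B| = 12

A + B = {2, 4, 5, 7, 8, 9, 10, 13, 15, 16, 19, 21}


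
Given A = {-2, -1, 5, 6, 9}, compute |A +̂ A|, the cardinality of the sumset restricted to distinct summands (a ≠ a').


Restricted sumset: A +̂ A = {a + a' : a ∈ A, a' ∈ A, a ≠ a'}.
Equivalently, take A + A and drop any sum 2a that is achievable ONLY as a + a for a ∈ A (i.e. sums representable only with equal summands).
Enumerate pairs (a, a') with a < a' (symmetric, so each unordered pair gives one sum; this covers all a ≠ a'):
  -2 + -1 = -3
  -2 + 5 = 3
  -2 + 6 = 4
  -2 + 9 = 7
  -1 + 5 = 4
  -1 + 6 = 5
  -1 + 9 = 8
  5 + 6 = 11
  5 + 9 = 14
  6 + 9 = 15
Collected distinct sums: {-3, 3, 4, 5, 7, 8, 11, 14, 15}
|A +̂ A| = 9
(Reference bound: |A +̂ A| ≥ 2|A| - 3 for |A| ≥ 2, with |A| = 5 giving ≥ 7.)

|A +̂ A| = 9


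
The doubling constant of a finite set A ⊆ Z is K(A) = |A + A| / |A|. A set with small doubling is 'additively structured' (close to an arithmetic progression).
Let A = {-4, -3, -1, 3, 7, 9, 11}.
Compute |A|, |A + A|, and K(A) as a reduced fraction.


|A| = 7.
Compute A + A by enumerating all 49 pairs.
A + A = {-8, -7, -6, -5, -4, -2, -1, 0, 2, 3, 4, 5, 6, 7, 8, 10, 12, 14, 16, 18, 20, 22}, so |A + A| = 22.
K = |A + A| / |A| = 22/7 (already in lowest terms) ≈ 3.1429.
Reference: AP of size 7 gives K = 13/7 ≈ 1.8571; a fully generic set of size 7 gives K ≈ 4.0000.

|A| = 7, |A + A| = 22, K = 22/7.


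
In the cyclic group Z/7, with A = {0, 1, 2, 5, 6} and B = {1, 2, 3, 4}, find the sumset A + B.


Work in Z/7Z: reduce every sum a + b modulo 7.
Enumerate all 20 pairs:
a = 0: 0+1=1, 0+2=2, 0+3=3, 0+4=4
a = 1: 1+1=2, 1+2=3, 1+3=4, 1+4=5
a = 2: 2+1=3, 2+2=4, 2+3=5, 2+4=6
a = 5: 5+1=6, 5+2=0, 5+3=1, 5+4=2
a = 6: 6+1=0, 6+2=1, 6+3=2, 6+4=3
Distinct residues collected: {0, 1, 2, 3, 4, 5, 6}
|A + B| = 7 (out of 7 total residues).

A + B = {0, 1, 2, 3, 4, 5, 6}


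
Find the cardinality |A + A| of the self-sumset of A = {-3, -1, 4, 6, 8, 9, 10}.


A + A = {a + a' : a, a' ∈ A}; |A| = 7.
General bounds: 2|A| - 1 ≤ |A + A| ≤ |A|(|A|+1)/2, i.e. 13 ≤ |A + A| ≤ 28.
Lower bound 2|A|-1 is attained iff A is an arithmetic progression.
Enumerate sums a + a' for a ≤ a' (symmetric, so this suffices):
a = -3: -3+-3=-6, -3+-1=-4, -3+4=1, -3+6=3, -3+8=5, -3+9=6, -3+10=7
a = -1: -1+-1=-2, -1+4=3, -1+6=5, -1+8=7, -1+9=8, -1+10=9
a = 4: 4+4=8, 4+6=10, 4+8=12, 4+9=13, 4+10=14
a = 6: 6+6=12, 6+8=14, 6+9=15, 6+10=16
a = 8: 8+8=16, 8+9=17, 8+10=18
a = 9: 9+9=18, 9+10=19
a = 10: 10+10=20
Distinct sums: {-6, -4, -2, 1, 3, 5, 6, 7, 8, 9, 10, 12, 13, 14, 15, 16, 17, 18, 19, 20}
|A + A| = 20

|A + A| = 20


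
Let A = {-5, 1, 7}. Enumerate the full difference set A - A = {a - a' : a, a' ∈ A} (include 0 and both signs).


A - A = {a - a' : a, a' ∈ A}.
Compute a - a' for each ordered pair (a, a'):
a = -5: -5--5=0, -5-1=-6, -5-7=-12
a = 1: 1--5=6, 1-1=0, 1-7=-6
a = 7: 7--5=12, 7-1=6, 7-7=0
Collecting distinct values (and noting 0 appears from a-a):
A - A = {-12, -6, 0, 6, 12}
|A - A| = 5

A - A = {-12, -6, 0, 6, 12}


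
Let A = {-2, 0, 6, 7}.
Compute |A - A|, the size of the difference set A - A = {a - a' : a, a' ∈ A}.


A - A = {a - a' : a, a' ∈ A}; |A| = 4.
Bounds: 2|A|-1 ≤ |A - A| ≤ |A|² - |A| + 1, i.e. 7 ≤ |A - A| ≤ 13.
Note: 0 ∈ A - A always (from a - a). The set is symmetric: if d ∈ A - A then -d ∈ A - A.
Enumerate nonzero differences d = a - a' with a > a' (then include -d):
Positive differences: {1, 2, 6, 7, 8, 9}
Full difference set: {0} ∪ (positive diffs) ∪ (negative diffs).
|A - A| = 1 + 2·6 = 13 (matches direct enumeration: 13).

|A - A| = 13


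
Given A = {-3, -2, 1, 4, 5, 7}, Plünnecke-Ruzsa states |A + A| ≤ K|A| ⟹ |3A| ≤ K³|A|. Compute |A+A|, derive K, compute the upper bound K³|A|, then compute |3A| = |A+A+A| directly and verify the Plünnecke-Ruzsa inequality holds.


|A| = 6.
Step 1: Compute A + A by enumerating all 36 pairs.
A + A = {-6, -5, -4, -2, -1, 1, 2, 3, 4, 5, 6, 8, 9, 10, 11, 12, 14}, so |A + A| = 17.
Step 2: Doubling constant K = |A + A|/|A| = 17/6 = 17/6 ≈ 2.8333.
Step 3: Plünnecke-Ruzsa gives |3A| ≤ K³·|A| = (2.8333)³ · 6 ≈ 136.4722.
Step 4: Compute 3A = A + A + A directly by enumerating all triples (a,b,c) ∈ A³; |3A| = 30.
Step 5: Check 30 ≤ 136.4722? Yes ✓.

K = 17/6, Plünnecke-Ruzsa bound K³|A| ≈ 136.4722, |3A| = 30, inequality holds.


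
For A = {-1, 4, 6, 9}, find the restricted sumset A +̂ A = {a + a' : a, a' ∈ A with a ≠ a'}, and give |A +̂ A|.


Restricted sumset: A +̂ A = {a + a' : a ∈ A, a' ∈ A, a ≠ a'}.
Equivalently, take A + A and drop any sum 2a that is achievable ONLY as a + a for a ∈ A (i.e. sums representable only with equal summands).
Enumerate pairs (a, a') with a < a' (symmetric, so each unordered pair gives one sum; this covers all a ≠ a'):
  -1 + 4 = 3
  -1 + 6 = 5
  -1 + 9 = 8
  4 + 6 = 10
  4 + 9 = 13
  6 + 9 = 15
Collected distinct sums: {3, 5, 8, 10, 13, 15}
|A +̂ A| = 6
(Reference bound: |A +̂ A| ≥ 2|A| - 3 for |A| ≥ 2, with |A| = 4 giving ≥ 5.)

|A +̂ A| = 6


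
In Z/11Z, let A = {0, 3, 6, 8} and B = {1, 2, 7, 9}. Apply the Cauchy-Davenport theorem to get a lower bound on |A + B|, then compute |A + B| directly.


Cauchy-Davenport: |A + B| ≥ min(p, |A| + |B| - 1) for A, B nonempty in Z/pZ.
|A| = 4, |B| = 4, p = 11.
CD lower bound = min(11, 4 + 4 - 1) = min(11, 7) = 7.
Compute A + B mod 11 directly:
a = 0: 0+1=1, 0+2=2, 0+7=7, 0+9=9
a = 3: 3+1=4, 3+2=5, 3+7=10, 3+9=1
a = 6: 6+1=7, 6+2=8, 6+7=2, 6+9=4
a = 8: 8+1=9, 8+2=10, 8+7=4, 8+9=6
A + B = {1, 2, 4, 5, 6, 7, 8, 9, 10}, so |A + B| = 9.
Verify: 9 ≥ 7? Yes ✓.

CD lower bound = 7, actual |A + B| = 9.


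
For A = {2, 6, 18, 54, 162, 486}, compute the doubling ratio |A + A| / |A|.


|A| = 6.
Compute A + A by enumerating all 36 pairs.
A + A = {4, 8, 12, 20, 24, 36, 56, 60, 72, 108, 164, 168, 180, 216, 324, 488, 492, 504, 540, 648, 972}, so |A + A| = 21.
K = |A + A| / |A| = 21/6 = 7/2 ≈ 3.5000.
Reference: AP of size 6 gives K = 11/6 ≈ 1.8333; a fully generic set of size 6 gives K ≈ 3.5000.

|A| = 6, |A + A| = 21, K = 21/6 = 7/2.


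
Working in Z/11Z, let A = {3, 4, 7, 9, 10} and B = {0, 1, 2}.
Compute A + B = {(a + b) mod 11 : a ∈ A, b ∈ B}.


Work in Z/11Z: reduce every sum a + b modulo 11.
Enumerate all 15 pairs:
a = 3: 3+0=3, 3+1=4, 3+2=5
a = 4: 4+0=4, 4+1=5, 4+2=6
a = 7: 7+0=7, 7+1=8, 7+2=9
a = 9: 9+0=9, 9+1=10, 9+2=0
a = 10: 10+0=10, 10+1=0, 10+2=1
Distinct residues collected: {0, 1, 3, 4, 5, 6, 7, 8, 9, 10}
|A + B| = 10 (out of 11 total residues).

A + B = {0, 1, 3, 4, 5, 6, 7, 8, 9, 10}


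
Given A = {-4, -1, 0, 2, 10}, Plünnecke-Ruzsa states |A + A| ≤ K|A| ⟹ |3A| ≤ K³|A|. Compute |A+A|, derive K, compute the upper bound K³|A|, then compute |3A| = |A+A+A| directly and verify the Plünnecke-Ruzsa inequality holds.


|A| = 5.
Step 1: Compute A + A by enumerating all 25 pairs.
A + A = {-8, -5, -4, -2, -1, 0, 1, 2, 4, 6, 9, 10, 12, 20}, so |A + A| = 14.
Step 2: Doubling constant K = |A + A|/|A| = 14/5 = 14/5 ≈ 2.8000.
Step 3: Plünnecke-Ruzsa gives |3A| ≤ K³·|A| = (2.8000)³ · 5 ≈ 109.7600.
Step 4: Compute 3A = A + A + A directly by enumerating all triples (a,b,c) ∈ A³; |3A| = 27.
Step 5: Check 27 ≤ 109.7600? Yes ✓.

K = 14/5, Plünnecke-Ruzsa bound K³|A| ≈ 109.7600, |3A| = 27, inequality holds.


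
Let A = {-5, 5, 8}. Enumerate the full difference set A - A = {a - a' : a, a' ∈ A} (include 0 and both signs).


A - A = {a - a' : a, a' ∈ A}.
Compute a - a' for each ordered pair (a, a'):
a = -5: -5--5=0, -5-5=-10, -5-8=-13
a = 5: 5--5=10, 5-5=0, 5-8=-3
a = 8: 8--5=13, 8-5=3, 8-8=0
Collecting distinct values (and noting 0 appears from a-a):
A - A = {-13, -10, -3, 0, 3, 10, 13}
|A - A| = 7

A - A = {-13, -10, -3, 0, 3, 10, 13}


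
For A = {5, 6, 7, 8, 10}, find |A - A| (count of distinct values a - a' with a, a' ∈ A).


A - A = {a - a' : a, a' ∈ A}; |A| = 5.
Bounds: 2|A|-1 ≤ |A - A| ≤ |A|² - |A| + 1, i.e. 9 ≤ |A - A| ≤ 21.
Note: 0 ∈ A - A always (from a - a). The set is symmetric: if d ∈ A - A then -d ∈ A - A.
Enumerate nonzero differences d = a - a' with a > a' (then include -d):
Positive differences: {1, 2, 3, 4, 5}
Full difference set: {0} ∪ (positive diffs) ∪ (negative diffs).
|A - A| = 1 + 2·5 = 11 (matches direct enumeration: 11).

|A - A| = 11


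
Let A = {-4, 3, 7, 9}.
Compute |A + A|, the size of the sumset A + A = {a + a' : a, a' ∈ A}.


A + A = {a + a' : a, a' ∈ A}; |A| = 4.
General bounds: 2|A| - 1 ≤ |A + A| ≤ |A|(|A|+1)/2, i.e. 7 ≤ |A + A| ≤ 10.
Lower bound 2|A|-1 is attained iff A is an arithmetic progression.
Enumerate sums a + a' for a ≤ a' (symmetric, so this suffices):
a = -4: -4+-4=-8, -4+3=-1, -4+7=3, -4+9=5
a = 3: 3+3=6, 3+7=10, 3+9=12
a = 7: 7+7=14, 7+9=16
a = 9: 9+9=18
Distinct sums: {-8, -1, 3, 5, 6, 10, 12, 14, 16, 18}
|A + A| = 10

|A + A| = 10


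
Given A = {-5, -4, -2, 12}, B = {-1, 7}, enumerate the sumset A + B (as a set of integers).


A + B = {a + b : a ∈ A, b ∈ B}.
Enumerate all |A|·|B| = 4·2 = 8 pairs (a, b) and collect distinct sums.
a = -5: -5+-1=-6, -5+7=2
a = -4: -4+-1=-5, -4+7=3
a = -2: -2+-1=-3, -2+7=5
a = 12: 12+-1=11, 12+7=19
Collecting distinct sums: A + B = {-6, -5, -3, 2, 3, 5, 11, 19}
|A + B| = 8

A + B = {-6, -5, -3, 2, 3, 5, 11, 19}


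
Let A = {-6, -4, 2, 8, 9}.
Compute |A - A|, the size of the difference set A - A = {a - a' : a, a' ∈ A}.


A - A = {a - a' : a, a' ∈ A}; |A| = 5.
Bounds: 2|A|-1 ≤ |A - A| ≤ |A|² - |A| + 1, i.e. 9 ≤ |A - A| ≤ 21.
Note: 0 ∈ A - A always (from a - a). The set is symmetric: if d ∈ A - A then -d ∈ A - A.
Enumerate nonzero differences d = a - a' with a > a' (then include -d):
Positive differences: {1, 2, 6, 7, 8, 12, 13, 14, 15}
Full difference set: {0} ∪ (positive diffs) ∪ (negative diffs).
|A - A| = 1 + 2·9 = 19 (matches direct enumeration: 19).

|A - A| = 19


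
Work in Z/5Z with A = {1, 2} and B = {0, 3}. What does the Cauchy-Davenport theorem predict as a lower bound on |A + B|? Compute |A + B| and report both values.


Cauchy-Davenport: |A + B| ≥ min(p, |A| + |B| - 1) for A, B nonempty in Z/pZ.
|A| = 2, |B| = 2, p = 5.
CD lower bound = min(5, 2 + 2 - 1) = min(5, 3) = 3.
Compute A + B mod 5 directly:
a = 1: 1+0=1, 1+3=4
a = 2: 2+0=2, 2+3=0
A + B = {0, 1, 2, 4}, so |A + B| = 4.
Verify: 4 ≥ 3? Yes ✓.

CD lower bound = 3, actual |A + B| = 4.


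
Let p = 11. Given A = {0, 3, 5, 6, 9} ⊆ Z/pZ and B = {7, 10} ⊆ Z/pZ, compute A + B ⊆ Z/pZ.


Work in Z/11Z: reduce every sum a + b modulo 11.
Enumerate all 10 pairs:
a = 0: 0+7=7, 0+10=10
a = 3: 3+7=10, 3+10=2
a = 5: 5+7=1, 5+10=4
a = 6: 6+7=2, 6+10=5
a = 9: 9+7=5, 9+10=8
Distinct residues collected: {1, 2, 4, 5, 7, 8, 10}
|A + B| = 7 (out of 11 total residues).

A + B = {1, 2, 4, 5, 7, 8, 10}


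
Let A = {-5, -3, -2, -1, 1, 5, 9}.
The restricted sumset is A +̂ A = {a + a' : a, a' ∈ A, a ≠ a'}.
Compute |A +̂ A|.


Restricted sumset: A +̂ A = {a + a' : a ∈ A, a' ∈ A, a ≠ a'}.
Equivalently, take A + A and drop any sum 2a that is achievable ONLY as a + a for a ∈ A (i.e. sums representable only with equal summands).
Enumerate pairs (a, a') with a < a' (symmetric, so each unordered pair gives one sum; this covers all a ≠ a'):
  -5 + -3 = -8
  -5 + -2 = -7
  -5 + -1 = -6
  -5 + 1 = -4
  -5 + 5 = 0
  -5 + 9 = 4
  -3 + -2 = -5
  -3 + -1 = -4
  -3 + 1 = -2
  -3 + 5 = 2
  -3 + 9 = 6
  -2 + -1 = -3
  -2 + 1 = -1
  -2 + 5 = 3
  -2 + 9 = 7
  -1 + 1 = 0
  -1 + 5 = 4
  -1 + 9 = 8
  1 + 5 = 6
  1 + 9 = 10
  5 + 9 = 14
Collected distinct sums: {-8, -7, -6, -5, -4, -3, -2, -1, 0, 2, 3, 4, 6, 7, 8, 10, 14}
|A +̂ A| = 17
(Reference bound: |A +̂ A| ≥ 2|A| - 3 for |A| ≥ 2, with |A| = 7 giving ≥ 11.)

|A +̂ A| = 17


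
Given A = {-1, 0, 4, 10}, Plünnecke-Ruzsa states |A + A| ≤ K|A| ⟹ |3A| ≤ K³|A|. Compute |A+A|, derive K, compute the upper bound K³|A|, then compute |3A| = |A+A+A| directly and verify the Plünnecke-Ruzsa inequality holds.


|A| = 4.
Step 1: Compute A + A by enumerating all 16 pairs.
A + A = {-2, -1, 0, 3, 4, 8, 9, 10, 14, 20}, so |A + A| = 10.
Step 2: Doubling constant K = |A + A|/|A| = 10/4 = 10/4 ≈ 2.5000.
Step 3: Plünnecke-Ruzsa gives |3A| ≤ K³·|A| = (2.5000)³ · 4 ≈ 62.5000.
Step 4: Compute 3A = A + A + A directly by enumerating all triples (a,b,c) ∈ A³; |3A| = 19.
Step 5: Check 19 ≤ 62.5000? Yes ✓.

K = 10/4, Plünnecke-Ruzsa bound K³|A| ≈ 62.5000, |3A| = 19, inequality holds.


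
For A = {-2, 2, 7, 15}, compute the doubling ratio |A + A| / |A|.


|A| = 4.
Compute A + A by enumerating all 16 pairs.
A + A = {-4, 0, 4, 5, 9, 13, 14, 17, 22, 30}, so |A + A| = 10.
K = |A + A| / |A| = 10/4 = 5/2 ≈ 2.5000.
Reference: AP of size 4 gives K = 7/4 ≈ 1.7500; a fully generic set of size 4 gives K ≈ 2.5000.

|A| = 4, |A + A| = 10, K = 10/4 = 5/2.


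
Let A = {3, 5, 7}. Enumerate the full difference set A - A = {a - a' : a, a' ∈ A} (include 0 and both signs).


A - A = {a - a' : a, a' ∈ A}.
Compute a - a' for each ordered pair (a, a'):
a = 3: 3-3=0, 3-5=-2, 3-7=-4
a = 5: 5-3=2, 5-5=0, 5-7=-2
a = 7: 7-3=4, 7-5=2, 7-7=0
Collecting distinct values (and noting 0 appears from a-a):
A - A = {-4, -2, 0, 2, 4}
|A - A| = 5

A - A = {-4, -2, 0, 2, 4}


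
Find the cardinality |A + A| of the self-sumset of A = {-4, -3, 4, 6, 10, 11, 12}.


A + A = {a + a' : a, a' ∈ A}; |A| = 7.
General bounds: 2|A| - 1 ≤ |A + A| ≤ |A|(|A|+1)/2, i.e. 13 ≤ |A + A| ≤ 28.
Lower bound 2|A|-1 is attained iff A is an arithmetic progression.
Enumerate sums a + a' for a ≤ a' (symmetric, so this suffices):
a = -4: -4+-4=-8, -4+-3=-7, -4+4=0, -4+6=2, -4+10=6, -4+11=7, -4+12=8
a = -3: -3+-3=-6, -3+4=1, -3+6=3, -3+10=7, -3+11=8, -3+12=9
a = 4: 4+4=8, 4+6=10, 4+10=14, 4+11=15, 4+12=16
a = 6: 6+6=12, 6+10=16, 6+11=17, 6+12=18
a = 10: 10+10=20, 10+11=21, 10+12=22
a = 11: 11+11=22, 11+12=23
a = 12: 12+12=24
Distinct sums: {-8, -7, -6, 0, 1, 2, 3, 6, 7, 8, 9, 10, 12, 14, 15, 16, 17, 18, 20, 21, 22, 23, 24}
|A + A| = 23

|A + A| = 23


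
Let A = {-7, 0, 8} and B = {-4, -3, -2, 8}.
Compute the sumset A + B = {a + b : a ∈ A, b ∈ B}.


A + B = {a + b : a ∈ A, b ∈ B}.
Enumerate all |A|·|B| = 3·4 = 12 pairs (a, b) and collect distinct sums.
a = -7: -7+-4=-11, -7+-3=-10, -7+-2=-9, -7+8=1
a = 0: 0+-4=-4, 0+-3=-3, 0+-2=-2, 0+8=8
a = 8: 8+-4=4, 8+-3=5, 8+-2=6, 8+8=16
Collecting distinct sums: A + B = {-11, -10, -9, -4, -3, -2, 1, 4, 5, 6, 8, 16}
|A + B| = 12

A + B = {-11, -10, -9, -4, -3, -2, 1, 4, 5, 6, 8, 16}


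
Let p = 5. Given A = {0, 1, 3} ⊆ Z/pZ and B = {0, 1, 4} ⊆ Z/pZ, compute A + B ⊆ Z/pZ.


Work in Z/5Z: reduce every sum a + b modulo 5.
Enumerate all 9 pairs:
a = 0: 0+0=0, 0+1=1, 0+4=4
a = 1: 1+0=1, 1+1=2, 1+4=0
a = 3: 3+0=3, 3+1=4, 3+4=2
Distinct residues collected: {0, 1, 2, 3, 4}
|A + B| = 5 (out of 5 total residues).

A + B = {0, 1, 2, 3, 4}


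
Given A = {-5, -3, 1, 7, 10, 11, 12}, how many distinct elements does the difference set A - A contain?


A - A = {a - a' : a, a' ∈ A}; |A| = 7.
Bounds: 2|A|-1 ≤ |A - A| ≤ |A|² - |A| + 1, i.e. 13 ≤ |A - A| ≤ 43.
Note: 0 ∈ A - A always (from a - a). The set is symmetric: if d ∈ A - A then -d ∈ A - A.
Enumerate nonzero differences d = a - a' with a > a' (then include -d):
Positive differences: {1, 2, 3, 4, 5, 6, 9, 10, 11, 12, 13, 14, 15, 16, 17}
Full difference set: {0} ∪ (positive diffs) ∪ (negative diffs).
|A - A| = 1 + 2·15 = 31 (matches direct enumeration: 31).

|A - A| = 31


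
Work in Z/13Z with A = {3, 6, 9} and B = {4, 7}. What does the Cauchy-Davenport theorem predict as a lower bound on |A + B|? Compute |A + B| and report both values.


Cauchy-Davenport: |A + B| ≥ min(p, |A| + |B| - 1) for A, B nonempty in Z/pZ.
|A| = 3, |B| = 2, p = 13.
CD lower bound = min(13, 3 + 2 - 1) = min(13, 4) = 4.
Compute A + B mod 13 directly:
a = 3: 3+4=7, 3+7=10
a = 6: 6+4=10, 6+7=0
a = 9: 9+4=0, 9+7=3
A + B = {0, 3, 7, 10}, so |A + B| = 4.
Verify: 4 ≥ 4? Yes ✓.

CD lower bound = 4, actual |A + B| = 4.


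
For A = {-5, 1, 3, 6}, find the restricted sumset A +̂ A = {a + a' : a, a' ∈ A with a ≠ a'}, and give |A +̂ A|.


Restricted sumset: A +̂ A = {a + a' : a ∈ A, a' ∈ A, a ≠ a'}.
Equivalently, take A + A and drop any sum 2a that is achievable ONLY as a + a for a ∈ A (i.e. sums representable only with equal summands).
Enumerate pairs (a, a') with a < a' (symmetric, so each unordered pair gives one sum; this covers all a ≠ a'):
  -5 + 1 = -4
  -5 + 3 = -2
  -5 + 6 = 1
  1 + 3 = 4
  1 + 6 = 7
  3 + 6 = 9
Collected distinct sums: {-4, -2, 1, 4, 7, 9}
|A +̂ A| = 6
(Reference bound: |A +̂ A| ≥ 2|A| - 3 for |A| ≥ 2, with |A| = 4 giving ≥ 5.)

|A +̂ A| = 6


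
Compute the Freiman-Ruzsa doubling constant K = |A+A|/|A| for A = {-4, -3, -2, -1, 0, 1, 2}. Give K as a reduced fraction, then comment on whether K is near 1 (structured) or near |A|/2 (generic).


|A| = 7.
Compute A + A by enumerating all 49 pairs.
A + A = {-8, -7, -6, -5, -4, -3, -2, -1, 0, 1, 2, 3, 4}, so |A + A| = 13.
K = |A + A| / |A| = 13/7 (already in lowest terms) ≈ 1.8571.
Reference: AP of size 7 gives K = 13/7 ≈ 1.8571; a fully generic set of size 7 gives K ≈ 4.0000.

|A| = 7, |A + A| = 13, K = 13/7.


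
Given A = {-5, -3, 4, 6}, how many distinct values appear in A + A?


A + A = {a + a' : a, a' ∈ A}; |A| = 4.
General bounds: 2|A| - 1 ≤ |A + A| ≤ |A|(|A|+1)/2, i.e. 7 ≤ |A + A| ≤ 10.
Lower bound 2|A|-1 is attained iff A is an arithmetic progression.
Enumerate sums a + a' for a ≤ a' (symmetric, so this suffices):
a = -5: -5+-5=-10, -5+-3=-8, -5+4=-1, -5+6=1
a = -3: -3+-3=-6, -3+4=1, -3+6=3
a = 4: 4+4=8, 4+6=10
a = 6: 6+6=12
Distinct sums: {-10, -8, -6, -1, 1, 3, 8, 10, 12}
|A + A| = 9

|A + A| = 9


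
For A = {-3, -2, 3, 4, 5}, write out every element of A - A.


A - A = {a - a' : a, a' ∈ A}.
Compute a - a' for each ordered pair (a, a'):
a = -3: -3--3=0, -3--2=-1, -3-3=-6, -3-4=-7, -3-5=-8
a = -2: -2--3=1, -2--2=0, -2-3=-5, -2-4=-6, -2-5=-7
a = 3: 3--3=6, 3--2=5, 3-3=0, 3-4=-1, 3-5=-2
a = 4: 4--3=7, 4--2=6, 4-3=1, 4-4=0, 4-5=-1
a = 5: 5--3=8, 5--2=7, 5-3=2, 5-4=1, 5-5=0
Collecting distinct values (and noting 0 appears from a-a):
A - A = {-8, -7, -6, -5, -2, -1, 0, 1, 2, 5, 6, 7, 8}
|A - A| = 13

A - A = {-8, -7, -6, -5, -2, -1, 0, 1, 2, 5, 6, 7, 8}


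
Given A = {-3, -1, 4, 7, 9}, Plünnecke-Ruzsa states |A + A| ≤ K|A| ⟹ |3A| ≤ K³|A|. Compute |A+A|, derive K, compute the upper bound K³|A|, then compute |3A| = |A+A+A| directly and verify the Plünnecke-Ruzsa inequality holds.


|A| = 5.
Step 1: Compute A + A by enumerating all 25 pairs.
A + A = {-6, -4, -2, 1, 3, 4, 6, 8, 11, 13, 14, 16, 18}, so |A + A| = 13.
Step 2: Doubling constant K = |A + A|/|A| = 13/5 = 13/5 ≈ 2.6000.
Step 3: Plünnecke-Ruzsa gives |3A| ≤ K³·|A| = (2.6000)³ · 5 ≈ 87.8800.
Step 4: Compute 3A = A + A + A directly by enumerating all triples (a,b,c) ∈ A³; |3A| = 25.
Step 5: Check 25 ≤ 87.8800? Yes ✓.

K = 13/5, Plünnecke-Ruzsa bound K³|A| ≈ 87.8800, |3A| = 25, inequality holds.


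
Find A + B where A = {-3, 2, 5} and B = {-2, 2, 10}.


A + B = {a + b : a ∈ A, b ∈ B}.
Enumerate all |A|·|B| = 3·3 = 9 pairs (a, b) and collect distinct sums.
a = -3: -3+-2=-5, -3+2=-1, -3+10=7
a = 2: 2+-2=0, 2+2=4, 2+10=12
a = 5: 5+-2=3, 5+2=7, 5+10=15
Collecting distinct sums: A + B = {-5, -1, 0, 3, 4, 7, 12, 15}
|A + B| = 8

A + B = {-5, -1, 0, 3, 4, 7, 12, 15}


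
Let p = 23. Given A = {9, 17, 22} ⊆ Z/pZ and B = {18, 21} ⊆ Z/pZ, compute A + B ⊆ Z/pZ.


Work in Z/23Z: reduce every sum a + b modulo 23.
Enumerate all 6 pairs:
a = 9: 9+18=4, 9+21=7
a = 17: 17+18=12, 17+21=15
a = 22: 22+18=17, 22+21=20
Distinct residues collected: {4, 7, 12, 15, 17, 20}
|A + B| = 6 (out of 23 total residues).

A + B = {4, 7, 12, 15, 17, 20}


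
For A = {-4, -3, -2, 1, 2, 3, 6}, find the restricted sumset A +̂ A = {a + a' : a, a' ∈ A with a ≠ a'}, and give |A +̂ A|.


Restricted sumset: A +̂ A = {a + a' : a ∈ A, a' ∈ A, a ≠ a'}.
Equivalently, take A + A and drop any sum 2a that is achievable ONLY as a + a for a ∈ A (i.e. sums representable only with equal summands).
Enumerate pairs (a, a') with a < a' (symmetric, so each unordered pair gives one sum; this covers all a ≠ a'):
  -4 + -3 = -7
  -4 + -2 = -6
  -4 + 1 = -3
  -4 + 2 = -2
  -4 + 3 = -1
  -4 + 6 = 2
  -3 + -2 = -5
  -3 + 1 = -2
  -3 + 2 = -1
  -3 + 3 = 0
  -3 + 6 = 3
  -2 + 1 = -1
  -2 + 2 = 0
  -2 + 3 = 1
  -2 + 6 = 4
  1 + 2 = 3
  1 + 3 = 4
  1 + 6 = 7
  2 + 3 = 5
  2 + 6 = 8
  3 + 6 = 9
Collected distinct sums: {-7, -6, -5, -3, -2, -1, 0, 1, 2, 3, 4, 5, 7, 8, 9}
|A +̂ A| = 15
(Reference bound: |A +̂ A| ≥ 2|A| - 3 for |A| ≥ 2, with |A| = 7 giving ≥ 11.)

|A +̂ A| = 15


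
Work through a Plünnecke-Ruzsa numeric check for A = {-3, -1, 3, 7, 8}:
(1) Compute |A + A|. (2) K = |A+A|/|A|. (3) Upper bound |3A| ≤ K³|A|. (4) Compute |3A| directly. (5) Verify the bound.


|A| = 5.
Step 1: Compute A + A by enumerating all 25 pairs.
A + A = {-6, -4, -2, 0, 2, 4, 5, 6, 7, 10, 11, 14, 15, 16}, so |A + A| = 14.
Step 2: Doubling constant K = |A + A|/|A| = 14/5 = 14/5 ≈ 2.8000.
Step 3: Plünnecke-Ruzsa gives |3A| ≤ K³·|A| = (2.8000)³ · 5 ≈ 109.7600.
Step 4: Compute 3A = A + A + A directly by enumerating all triples (a,b,c) ∈ A³; |3A| = 27.
Step 5: Check 27 ≤ 109.7600? Yes ✓.

K = 14/5, Plünnecke-Ruzsa bound K³|A| ≈ 109.7600, |3A| = 27, inequality holds.


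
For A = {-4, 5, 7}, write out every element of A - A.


A - A = {a - a' : a, a' ∈ A}.
Compute a - a' for each ordered pair (a, a'):
a = -4: -4--4=0, -4-5=-9, -4-7=-11
a = 5: 5--4=9, 5-5=0, 5-7=-2
a = 7: 7--4=11, 7-5=2, 7-7=0
Collecting distinct values (and noting 0 appears from a-a):
A - A = {-11, -9, -2, 0, 2, 9, 11}
|A - A| = 7

A - A = {-11, -9, -2, 0, 2, 9, 11}


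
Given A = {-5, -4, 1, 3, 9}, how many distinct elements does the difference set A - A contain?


A - A = {a - a' : a, a' ∈ A}; |A| = 5.
Bounds: 2|A|-1 ≤ |A - A| ≤ |A|² - |A| + 1, i.e. 9 ≤ |A - A| ≤ 21.
Note: 0 ∈ A - A always (from a - a). The set is symmetric: if d ∈ A - A then -d ∈ A - A.
Enumerate nonzero differences d = a - a' with a > a' (then include -d):
Positive differences: {1, 2, 5, 6, 7, 8, 13, 14}
Full difference set: {0} ∪ (positive diffs) ∪ (negative diffs).
|A - A| = 1 + 2·8 = 17 (matches direct enumeration: 17).

|A - A| = 17


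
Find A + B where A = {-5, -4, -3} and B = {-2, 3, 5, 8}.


A + B = {a + b : a ∈ A, b ∈ B}.
Enumerate all |A|·|B| = 3·4 = 12 pairs (a, b) and collect distinct sums.
a = -5: -5+-2=-7, -5+3=-2, -5+5=0, -5+8=3
a = -4: -4+-2=-6, -4+3=-1, -4+5=1, -4+8=4
a = -3: -3+-2=-5, -3+3=0, -3+5=2, -3+8=5
Collecting distinct sums: A + B = {-7, -6, -5, -2, -1, 0, 1, 2, 3, 4, 5}
|A + B| = 11

A + B = {-7, -6, -5, -2, -1, 0, 1, 2, 3, 4, 5}


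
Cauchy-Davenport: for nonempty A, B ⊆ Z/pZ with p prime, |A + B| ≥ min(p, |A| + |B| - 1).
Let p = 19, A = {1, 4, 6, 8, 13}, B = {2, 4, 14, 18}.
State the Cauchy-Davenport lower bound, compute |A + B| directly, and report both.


Cauchy-Davenport: |A + B| ≥ min(p, |A| + |B| - 1) for A, B nonempty in Z/pZ.
|A| = 5, |B| = 4, p = 19.
CD lower bound = min(19, 5 + 4 - 1) = min(19, 8) = 8.
Compute A + B mod 19 directly:
a = 1: 1+2=3, 1+4=5, 1+14=15, 1+18=0
a = 4: 4+2=6, 4+4=8, 4+14=18, 4+18=3
a = 6: 6+2=8, 6+4=10, 6+14=1, 6+18=5
a = 8: 8+2=10, 8+4=12, 8+14=3, 8+18=7
a = 13: 13+2=15, 13+4=17, 13+14=8, 13+18=12
A + B = {0, 1, 3, 5, 6, 7, 8, 10, 12, 15, 17, 18}, so |A + B| = 12.
Verify: 12 ≥ 8? Yes ✓.

CD lower bound = 8, actual |A + B| = 12.


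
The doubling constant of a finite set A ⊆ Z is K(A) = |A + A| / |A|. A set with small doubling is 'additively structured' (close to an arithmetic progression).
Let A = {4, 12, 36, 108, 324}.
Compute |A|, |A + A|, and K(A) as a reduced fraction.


|A| = 5.
Compute A + A by enumerating all 25 pairs.
A + A = {8, 16, 24, 40, 48, 72, 112, 120, 144, 216, 328, 336, 360, 432, 648}, so |A + A| = 15.
K = |A + A| / |A| = 15/5 = 3/1 ≈ 3.0000.
Reference: AP of size 5 gives K = 9/5 ≈ 1.8000; a fully generic set of size 5 gives K ≈ 3.0000.

|A| = 5, |A + A| = 15, K = 15/5 = 3/1.


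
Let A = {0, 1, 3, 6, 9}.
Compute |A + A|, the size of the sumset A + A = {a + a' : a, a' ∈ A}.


A + A = {a + a' : a, a' ∈ A}; |A| = 5.
General bounds: 2|A| - 1 ≤ |A + A| ≤ |A|(|A|+1)/2, i.e. 9 ≤ |A + A| ≤ 15.
Lower bound 2|A|-1 is attained iff A is an arithmetic progression.
Enumerate sums a + a' for a ≤ a' (symmetric, so this suffices):
a = 0: 0+0=0, 0+1=1, 0+3=3, 0+6=6, 0+9=9
a = 1: 1+1=2, 1+3=4, 1+6=7, 1+9=10
a = 3: 3+3=6, 3+6=9, 3+9=12
a = 6: 6+6=12, 6+9=15
a = 9: 9+9=18
Distinct sums: {0, 1, 2, 3, 4, 6, 7, 9, 10, 12, 15, 18}
|A + A| = 12

|A + A| = 12


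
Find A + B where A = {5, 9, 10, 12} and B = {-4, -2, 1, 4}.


A + B = {a + b : a ∈ A, b ∈ B}.
Enumerate all |A|·|B| = 4·4 = 16 pairs (a, b) and collect distinct sums.
a = 5: 5+-4=1, 5+-2=3, 5+1=6, 5+4=9
a = 9: 9+-4=5, 9+-2=7, 9+1=10, 9+4=13
a = 10: 10+-4=6, 10+-2=8, 10+1=11, 10+4=14
a = 12: 12+-4=8, 12+-2=10, 12+1=13, 12+4=16
Collecting distinct sums: A + B = {1, 3, 5, 6, 7, 8, 9, 10, 11, 13, 14, 16}
|A + B| = 12

A + B = {1, 3, 5, 6, 7, 8, 9, 10, 11, 13, 14, 16}


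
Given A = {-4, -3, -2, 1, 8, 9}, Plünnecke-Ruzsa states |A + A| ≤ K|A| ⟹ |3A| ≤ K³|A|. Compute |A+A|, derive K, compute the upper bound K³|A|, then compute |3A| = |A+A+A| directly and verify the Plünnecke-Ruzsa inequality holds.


|A| = 6.
Step 1: Compute A + A by enumerating all 36 pairs.
A + A = {-8, -7, -6, -5, -4, -3, -2, -1, 2, 4, 5, 6, 7, 9, 10, 16, 17, 18}, so |A + A| = 18.
Step 2: Doubling constant K = |A + A|/|A| = 18/6 = 18/6 ≈ 3.0000.
Step 3: Plünnecke-Ruzsa gives |3A| ≤ K³·|A| = (3.0000)³ · 6 ≈ 162.0000.
Step 4: Compute 3A = A + A + A directly by enumerating all triples (a,b,c) ∈ A³; |3A| = 35.
Step 5: Check 35 ≤ 162.0000? Yes ✓.

K = 18/6, Plünnecke-Ruzsa bound K³|A| ≈ 162.0000, |3A| = 35, inequality holds.


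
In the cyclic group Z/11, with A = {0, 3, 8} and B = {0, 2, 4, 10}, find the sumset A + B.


Work in Z/11Z: reduce every sum a + b modulo 11.
Enumerate all 12 pairs:
a = 0: 0+0=0, 0+2=2, 0+4=4, 0+10=10
a = 3: 3+0=3, 3+2=5, 3+4=7, 3+10=2
a = 8: 8+0=8, 8+2=10, 8+4=1, 8+10=7
Distinct residues collected: {0, 1, 2, 3, 4, 5, 7, 8, 10}
|A + B| = 9 (out of 11 total residues).

A + B = {0, 1, 2, 3, 4, 5, 7, 8, 10}


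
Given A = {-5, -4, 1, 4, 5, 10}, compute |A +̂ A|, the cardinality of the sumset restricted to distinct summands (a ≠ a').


Restricted sumset: A +̂ A = {a + a' : a ∈ A, a' ∈ A, a ≠ a'}.
Equivalently, take A + A and drop any sum 2a that is achievable ONLY as a + a for a ∈ A (i.e. sums representable only with equal summands).
Enumerate pairs (a, a') with a < a' (symmetric, so each unordered pair gives one sum; this covers all a ≠ a'):
  -5 + -4 = -9
  -5 + 1 = -4
  -5 + 4 = -1
  -5 + 5 = 0
  -5 + 10 = 5
  -4 + 1 = -3
  -4 + 4 = 0
  -4 + 5 = 1
  -4 + 10 = 6
  1 + 4 = 5
  1 + 5 = 6
  1 + 10 = 11
  4 + 5 = 9
  4 + 10 = 14
  5 + 10 = 15
Collected distinct sums: {-9, -4, -3, -1, 0, 1, 5, 6, 9, 11, 14, 15}
|A +̂ A| = 12
(Reference bound: |A +̂ A| ≥ 2|A| - 3 for |A| ≥ 2, with |A| = 6 giving ≥ 9.)

|A +̂ A| = 12


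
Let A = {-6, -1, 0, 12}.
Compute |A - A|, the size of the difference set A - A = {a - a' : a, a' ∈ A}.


A - A = {a - a' : a, a' ∈ A}; |A| = 4.
Bounds: 2|A|-1 ≤ |A - A| ≤ |A|² - |A| + 1, i.e. 7 ≤ |A - A| ≤ 13.
Note: 0 ∈ A - A always (from a - a). The set is symmetric: if d ∈ A - A then -d ∈ A - A.
Enumerate nonzero differences d = a - a' with a > a' (then include -d):
Positive differences: {1, 5, 6, 12, 13, 18}
Full difference set: {0} ∪ (positive diffs) ∪ (negative diffs).
|A - A| = 1 + 2·6 = 13 (matches direct enumeration: 13).

|A - A| = 13


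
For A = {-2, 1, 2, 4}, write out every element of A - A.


A - A = {a - a' : a, a' ∈ A}.
Compute a - a' for each ordered pair (a, a'):
a = -2: -2--2=0, -2-1=-3, -2-2=-4, -2-4=-6
a = 1: 1--2=3, 1-1=0, 1-2=-1, 1-4=-3
a = 2: 2--2=4, 2-1=1, 2-2=0, 2-4=-2
a = 4: 4--2=6, 4-1=3, 4-2=2, 4-4=0
Collecting distinct values (and noting 0 appears from a-a):
A - A = {-6, -4, -3, -2, -1, 0, 1, 2, 3, 4, 6}
|A - A| = 11

A - A = {-6, -4, -3, -2, -1, 0, 1, 2, 3, 4, 6}


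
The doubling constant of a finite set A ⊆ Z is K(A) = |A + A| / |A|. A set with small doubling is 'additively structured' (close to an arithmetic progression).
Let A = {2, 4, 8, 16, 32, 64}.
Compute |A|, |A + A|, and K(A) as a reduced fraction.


|A| = 6.
Compute A + A by enumerating all 36 pairs.
A + A = {4, 6, 8, 10, 12, 16, 18, 20, 24, 32, 34, 36, 40, 48, 64, 66, 68, 72, 80, 96, 128}, so |A + A| = 21.
K = |A + A| / |A| = 21/6 = 7/2 ≈ 3.5000.
Reference: AP of size 6 gives K = 11/6 ≈ 1.8333; a fully generic set of size 6 gives K ≈ 3.5000.

|A| = 6, |A + A| = 21, K = 21/6 = 7/2.


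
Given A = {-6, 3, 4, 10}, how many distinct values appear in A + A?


A + A = {a + a' : a, a' ∈ A}; |A| = 4.
General bounds: 2|A| - 1 ≤ |A + A| ≤ |A|(|A|+1)/2, i.e. 7 ≤ |A + A| ≤ 10.
Lower bound 2|A|-1 is attained iff A is an arithmetic progression.
Enumerate sums a + a' for a ≤ a' (symmetric, so this suffices):
a = -6: -6+-6=-12, -6+3=-3, -6+4=-2, -6+10=4
a = 3: 3+3=6, 3+4=7, 3+10=13
a = 4: 4+4=8, 4+10=14
a = 10: 10+10=20
Distinct sums: {-12, -3, -2, 4, 6, 7, 8, 13, 14, 20}
|A + A| = 10

|A + A| = 10


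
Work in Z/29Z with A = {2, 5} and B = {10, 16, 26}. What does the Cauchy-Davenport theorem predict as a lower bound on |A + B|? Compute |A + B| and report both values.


Cauchy-Davenport: |A + B| ≥ min(p, |A| + |B| - 1) for A, B nonempty in Z/pZ.
|A| = 2, |B| = 3, p = 29.
CD lower bound = min(29, 2 + 3 - 1) = min(29, 4) = 4.
Compute A + B mod 29 directly:
a = 2: 2+10=12, 2+16=18, 2+26=28
a = 5: 5+10=15, 5+16=21, 5+26=2
A + B = {2, 12, 15, 18, 21, 28}, so |A + B| = 6.
Verify: 6 ≥ 4? Yes ✓.

CD lower bound = 4, actual |A + B| = 6.


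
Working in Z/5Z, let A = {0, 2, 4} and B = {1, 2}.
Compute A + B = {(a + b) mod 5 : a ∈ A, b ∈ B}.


Work in Z/5Z: reduce every sum a + b modulo 5.
Enumerate all 6 pairs:
a = 0: 0+1=1, 0+2=2
a = 2: 2+1=3, 2+2=4
a = 4: 4+1=0, 4+2=1
Distinct residues collected: {0, 1, 2, 3, 4}
|A + B| = 5 (out of 5 total residues).

A + B = {0, 1, 2, 3, 4}


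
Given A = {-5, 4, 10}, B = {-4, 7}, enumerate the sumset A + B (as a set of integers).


A + B = {a + b : a ∈ A, b ∈ B}.
Enumerate all |A|·|B| = 3·2 = 6 pairs (a, b) and collect distinct sums.
a = -5: -5+-4=-9, -5+7=2
a = 4: 4+-4=0, 4+7=11
a = 10: 10+-4=6, 10+7=17
Collecting distinct sums: A + B = {-9, 0, 2, 6, 11, 17}
|A + B| = 6

A + B = {-9, 0, 2, 6, 11, 17}


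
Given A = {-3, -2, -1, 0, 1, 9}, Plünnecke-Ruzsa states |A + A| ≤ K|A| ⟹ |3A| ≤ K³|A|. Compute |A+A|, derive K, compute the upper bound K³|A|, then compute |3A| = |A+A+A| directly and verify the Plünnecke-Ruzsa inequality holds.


|A| = 6.
Step 1: Compute A + A by enumerating all 36 pairs.
A + A = {-6, -5, -4, -3, -2, -1, 0, 1, 2, 6, 7, 8, 9, 10, 18}, so |A + A| = 15.
Step 2: Doubling constant K = |A + A|/|A| = 15/6 = 15/6 ≈ 2.5000.
Step 3: Plünnecke-Ruzsa gives |3A| ≤ K³·|A| = (2.5000)³ · 6 ≈ 93.7500.
Step 4: Compute 3A = A + A + A directly by enumerating all triples (a,b,c) ∈ A³; |3A| = 27.
Step 5: Check 27 ≤ 93.7500? Yes ✓.

K = 15/6, Plünnecke-Ruzsa bound K³|A| ≈ 93.7500, |3A| = 27, inequality holds.


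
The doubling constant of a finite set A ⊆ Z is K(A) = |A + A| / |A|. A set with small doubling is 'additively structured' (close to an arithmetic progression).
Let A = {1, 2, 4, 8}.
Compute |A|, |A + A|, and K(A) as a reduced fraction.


|A| = 4.
Compute A + A by enumerating all 16 pairs.
A + A = {2, 3, 4, 5, 6, 8, 9, 10, 12, 16}, so |A + A| = 10.
K = |A + A| / |A| = 10/4 = 5/2 ≈ 2.5000.
Reference: AP of size 4 gives K = 7/4 ≈ 1.7500; a fully generic set of size 4 gives K ≈ 2.5000.

|A| = 4, |A + A| = 10, K = 10/4 = 5/2.
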